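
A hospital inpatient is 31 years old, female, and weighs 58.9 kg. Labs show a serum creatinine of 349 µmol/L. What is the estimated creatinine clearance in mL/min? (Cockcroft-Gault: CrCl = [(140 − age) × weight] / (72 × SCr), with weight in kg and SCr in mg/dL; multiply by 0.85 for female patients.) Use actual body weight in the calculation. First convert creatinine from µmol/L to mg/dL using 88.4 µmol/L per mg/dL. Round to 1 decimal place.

19.2 mL/min

SCr = 349 / 88.4 = 3.948 mg/dL
CrCl = (140 − 31) × 58.9 / (72 × 3.948) × 0.85 = 6420.1 / 284.26 × 0.85 ≈ 19.2 mL/min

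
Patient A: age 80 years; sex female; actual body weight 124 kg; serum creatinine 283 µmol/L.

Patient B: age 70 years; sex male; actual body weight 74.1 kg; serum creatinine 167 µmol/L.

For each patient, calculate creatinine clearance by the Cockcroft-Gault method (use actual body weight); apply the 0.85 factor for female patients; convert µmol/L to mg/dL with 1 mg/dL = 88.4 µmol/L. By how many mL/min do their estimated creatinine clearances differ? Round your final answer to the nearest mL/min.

11 mL/min

Patient A: SCr = 283 / 88.4 = 3.201 mg/dL
Patient A: CrCl = (140 − 80) × 124 / (72 × 3.201) × 0.85 = 7440.0 / 230.47 × 0.85 ≈ 27.4 mL/min
Patient B: SCr = 167 / 88.4 = 1.889 mg/dL
Patient B: CrCl = (140 − 70) × 74.1 / (72 × 1.889) = 5187.0 / 136.01 ≈ 38.1 mL/min
|27.4 − 38.1| = 10.7 mL/min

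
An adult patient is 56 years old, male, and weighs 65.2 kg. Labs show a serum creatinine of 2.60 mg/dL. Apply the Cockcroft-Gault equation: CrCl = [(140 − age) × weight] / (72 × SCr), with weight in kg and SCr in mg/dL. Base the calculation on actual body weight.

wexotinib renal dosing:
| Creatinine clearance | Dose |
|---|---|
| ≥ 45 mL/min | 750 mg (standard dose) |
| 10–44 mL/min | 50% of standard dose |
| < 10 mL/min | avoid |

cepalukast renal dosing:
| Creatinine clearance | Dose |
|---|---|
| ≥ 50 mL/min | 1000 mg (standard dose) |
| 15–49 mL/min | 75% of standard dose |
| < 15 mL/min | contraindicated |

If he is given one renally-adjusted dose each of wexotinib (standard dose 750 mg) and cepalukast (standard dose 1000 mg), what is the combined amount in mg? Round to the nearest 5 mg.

1125 mg

CrCl = (140 − 56) × 65.2 / (72 × 2.6) = 5476.8 / 187.20 ≈ 29.3 mL/min
CrCl ≈ 29 mL/min.
wexotinib: 10–44 mL/min → 50% of 750 mg = 375 mg.
cepalukast: 15–49 mL/min → 75% of 1000 mg = 750 mg.
Total = 375 + 750 = 1125 mg.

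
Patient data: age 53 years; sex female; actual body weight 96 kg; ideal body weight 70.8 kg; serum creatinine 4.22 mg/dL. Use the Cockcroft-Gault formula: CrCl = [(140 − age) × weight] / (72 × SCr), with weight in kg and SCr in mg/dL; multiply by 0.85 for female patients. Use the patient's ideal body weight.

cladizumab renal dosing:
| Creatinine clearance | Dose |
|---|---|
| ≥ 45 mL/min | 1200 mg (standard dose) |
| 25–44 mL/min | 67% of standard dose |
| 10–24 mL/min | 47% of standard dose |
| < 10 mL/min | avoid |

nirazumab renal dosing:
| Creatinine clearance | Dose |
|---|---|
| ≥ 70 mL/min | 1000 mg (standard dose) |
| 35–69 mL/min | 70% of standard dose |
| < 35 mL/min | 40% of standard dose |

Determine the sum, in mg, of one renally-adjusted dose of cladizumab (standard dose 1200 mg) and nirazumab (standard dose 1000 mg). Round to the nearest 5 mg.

CrCl = (140 − 53) × 70.8 / (72 × 4.22) × 0.85 = 6159.6 / 303.84 × 0.85 ≈ 17.2 mL/min
CrCl ≈ 17 mL/min.
cladizumab: 10–24 mL/min → 47% of 1200 mg = 564 mg.
nirazumab: < 35 mL/min → 40% of 1000 mg = 400 mg.
Total = 564 + 400 = 964 mg.

965 mg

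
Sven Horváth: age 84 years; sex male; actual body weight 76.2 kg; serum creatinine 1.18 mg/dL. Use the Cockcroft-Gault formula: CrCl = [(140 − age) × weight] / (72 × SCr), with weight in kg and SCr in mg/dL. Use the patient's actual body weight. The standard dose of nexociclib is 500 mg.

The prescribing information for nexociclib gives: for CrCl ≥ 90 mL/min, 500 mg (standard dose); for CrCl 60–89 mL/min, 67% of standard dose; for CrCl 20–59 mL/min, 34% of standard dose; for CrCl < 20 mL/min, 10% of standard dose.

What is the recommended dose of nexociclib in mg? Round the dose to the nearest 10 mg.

CrCl = (140 − 84) × 76.2 / (72 × 1.18) = 4267.2 / 84.96 ≈ 50.2 mL/min
CrCl ≈ 50 mL/min → bracket 20–59 mL/min.
34% of 500 mg = 170 mg

170 mg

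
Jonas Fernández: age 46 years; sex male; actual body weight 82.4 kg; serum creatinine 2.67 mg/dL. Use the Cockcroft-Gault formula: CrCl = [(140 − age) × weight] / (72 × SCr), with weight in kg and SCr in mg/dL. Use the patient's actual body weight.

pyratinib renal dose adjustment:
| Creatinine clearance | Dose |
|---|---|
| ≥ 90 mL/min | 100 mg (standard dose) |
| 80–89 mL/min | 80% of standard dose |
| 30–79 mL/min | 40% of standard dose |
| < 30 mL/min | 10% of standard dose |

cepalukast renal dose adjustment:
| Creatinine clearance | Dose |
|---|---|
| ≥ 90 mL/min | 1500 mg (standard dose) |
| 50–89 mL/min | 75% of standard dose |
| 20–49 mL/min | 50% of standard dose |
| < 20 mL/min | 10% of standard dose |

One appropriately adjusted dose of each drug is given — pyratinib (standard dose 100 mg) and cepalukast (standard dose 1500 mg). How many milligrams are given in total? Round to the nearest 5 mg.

790 mg

CrCl = (140 − 46) × 82.4 / (72 × 2.67) = 7745.6 / 192.24 ≈ 40.3 mL/min
CrCl ≈ 40 mL/min.
pyratinib: 30–79 mL/min → 40% of 100 mg = 40 mg.
cepalukast: 20–49 mL/min → 50% of 1500 mg = 750 mg.
Total = 40 + 750 = 790 mg.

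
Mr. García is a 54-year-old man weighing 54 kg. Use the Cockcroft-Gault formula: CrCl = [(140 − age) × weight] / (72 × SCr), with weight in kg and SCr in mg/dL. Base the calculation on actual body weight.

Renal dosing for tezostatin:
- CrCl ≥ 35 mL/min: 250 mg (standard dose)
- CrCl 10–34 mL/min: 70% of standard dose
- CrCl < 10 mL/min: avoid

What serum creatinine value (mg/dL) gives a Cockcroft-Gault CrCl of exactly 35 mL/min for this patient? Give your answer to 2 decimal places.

1.84 mg/dL

Standard dose requires CrCl ≥ 35 mL/min.
Set (140 − 54) × 54 / (72 × SCr) = 35
SCr = (140 − 54) × 54 / (72 × 35) = 1.843 mg/dL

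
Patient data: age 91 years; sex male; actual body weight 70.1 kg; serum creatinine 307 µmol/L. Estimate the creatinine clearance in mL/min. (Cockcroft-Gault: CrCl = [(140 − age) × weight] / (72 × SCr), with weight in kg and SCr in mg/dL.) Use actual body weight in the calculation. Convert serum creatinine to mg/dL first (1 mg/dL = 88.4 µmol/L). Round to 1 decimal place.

SCr = 307 / 88.4 = 3.473 mg/dL
CrCl = (140 − 91) × 70.1 / (72 × 3.473) = 3434.9 / 250.06 ≈ 13.7 mL/min

13.7 mL/min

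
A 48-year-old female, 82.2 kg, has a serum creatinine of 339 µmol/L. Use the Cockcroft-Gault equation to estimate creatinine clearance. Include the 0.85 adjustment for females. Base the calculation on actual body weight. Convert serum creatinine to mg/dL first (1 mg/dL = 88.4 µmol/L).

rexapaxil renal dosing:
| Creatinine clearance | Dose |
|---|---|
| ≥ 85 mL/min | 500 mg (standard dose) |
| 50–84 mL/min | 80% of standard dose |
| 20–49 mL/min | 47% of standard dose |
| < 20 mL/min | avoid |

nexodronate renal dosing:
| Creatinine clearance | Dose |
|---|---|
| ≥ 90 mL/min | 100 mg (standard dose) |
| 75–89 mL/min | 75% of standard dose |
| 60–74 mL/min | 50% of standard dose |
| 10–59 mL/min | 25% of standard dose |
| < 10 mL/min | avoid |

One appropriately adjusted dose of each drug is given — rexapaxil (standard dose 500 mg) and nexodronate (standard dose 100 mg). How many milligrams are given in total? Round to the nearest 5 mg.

260 mg

SCr = 339 / 88.4 = 3.835 mg/dL
CrCl = (140 − 48) × 82.2 / (72 × 3.835) × 0.85 = 7562.4 / 276.12 × 0.85 ≈ 23.3 mL/min
CrCl ≈ 23 mL/min.
rexapaxil: 20–49 mL/min → 47% of 500 mg = 235 mg.
nexodronate: 10–59 mL/min → 25% of 100 mg = 25 mg.
Total = 235 + 25 = 260 mg.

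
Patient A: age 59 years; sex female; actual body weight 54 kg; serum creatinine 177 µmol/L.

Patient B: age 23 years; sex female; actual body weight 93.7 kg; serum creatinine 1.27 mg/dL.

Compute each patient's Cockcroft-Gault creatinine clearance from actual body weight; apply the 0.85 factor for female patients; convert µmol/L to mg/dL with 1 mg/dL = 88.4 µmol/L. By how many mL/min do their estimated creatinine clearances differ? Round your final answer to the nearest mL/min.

Patient A: SCr = 177 / 88.4 = 2.002 mg/dL
Patient A: CrCl = (140 − 59) × 54 / (72 × 2.002) × 0.85 = 4374.0 / 144.14 × 0.85 ≈ 25.8 mL/min
Patient B: CrCl = (140 − 23) × 93.7 / (72 × 1.27) × 0.85 = 10962.9 / 91.44 × 0.85 ≈ 101.9 mL/min
|25.8 − 101.9| = 76.1 mL/min

76 mL/min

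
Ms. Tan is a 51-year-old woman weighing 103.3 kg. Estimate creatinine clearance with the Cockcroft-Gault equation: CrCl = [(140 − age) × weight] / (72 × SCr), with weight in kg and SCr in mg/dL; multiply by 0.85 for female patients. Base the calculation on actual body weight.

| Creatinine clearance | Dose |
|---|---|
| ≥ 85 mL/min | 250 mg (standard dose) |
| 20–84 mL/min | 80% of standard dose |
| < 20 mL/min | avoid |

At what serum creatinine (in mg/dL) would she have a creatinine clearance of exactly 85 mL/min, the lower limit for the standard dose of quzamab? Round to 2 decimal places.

1.28 mg/dL

Standard dose requires CrCl ≥ 85 mL/min.
Set (140 − 51) × 103.3 × 0.85 / (72 × SCr) = 85
SCr = (140 − 51) × 103.3 × 0.85 / (72 × 85) = 1.277 mg/dL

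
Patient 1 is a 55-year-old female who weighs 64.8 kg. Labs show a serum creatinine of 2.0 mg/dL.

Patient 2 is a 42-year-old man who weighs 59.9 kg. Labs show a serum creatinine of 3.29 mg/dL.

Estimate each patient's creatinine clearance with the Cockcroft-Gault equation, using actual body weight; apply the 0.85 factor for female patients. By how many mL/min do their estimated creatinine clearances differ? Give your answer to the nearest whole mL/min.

8 mL/min

Patient 1: CrCl = (140 − 55) × 64.8 / (72 × 2) × 0.85 = 5508.0 / 144.00 × 0.85 ≈ 32.5 mL/min
Patient 2: CrCl = (140 − 42) × 59.9 / (72 × 3.29) = 5870.2 / 236.88 ≈ 24.8 mL/min
|32.5 − 24.8| = 7.7 mL/min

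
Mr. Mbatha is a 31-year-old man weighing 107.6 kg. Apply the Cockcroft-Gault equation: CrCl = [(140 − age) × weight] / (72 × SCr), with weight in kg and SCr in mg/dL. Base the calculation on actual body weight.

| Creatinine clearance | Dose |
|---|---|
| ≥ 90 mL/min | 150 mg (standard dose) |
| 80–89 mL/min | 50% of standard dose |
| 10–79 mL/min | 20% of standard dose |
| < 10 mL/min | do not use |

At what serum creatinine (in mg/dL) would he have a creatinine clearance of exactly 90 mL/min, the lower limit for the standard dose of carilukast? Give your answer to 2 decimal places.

Standard dose requires CrCl ≥ 90 mL/min.
Set (140 − 31) × 107.6 / (72 × SCr) = 90
SCr = (140 − 31) × 107.6 / (72 × 90) = 1.810 mg/dL

1.81 mg/dL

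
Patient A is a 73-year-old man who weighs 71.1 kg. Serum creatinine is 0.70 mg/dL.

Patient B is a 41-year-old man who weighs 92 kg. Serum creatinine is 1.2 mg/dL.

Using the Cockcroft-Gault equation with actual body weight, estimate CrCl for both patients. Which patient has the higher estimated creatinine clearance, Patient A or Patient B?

Patient A: CrCl = (140 − 73) × 71.1 / (72 × 0.7) = 4763.7 / 50.40 ≈ 94.5 mL/min
Patient B: CrCl = (140 − 41) × 92 / (72 × 1.2) = 9108.0 / 86.40 ≈ 105.4 mL/min
94.5 vs 105.4 mL/min → Patient B is higher.

Patient B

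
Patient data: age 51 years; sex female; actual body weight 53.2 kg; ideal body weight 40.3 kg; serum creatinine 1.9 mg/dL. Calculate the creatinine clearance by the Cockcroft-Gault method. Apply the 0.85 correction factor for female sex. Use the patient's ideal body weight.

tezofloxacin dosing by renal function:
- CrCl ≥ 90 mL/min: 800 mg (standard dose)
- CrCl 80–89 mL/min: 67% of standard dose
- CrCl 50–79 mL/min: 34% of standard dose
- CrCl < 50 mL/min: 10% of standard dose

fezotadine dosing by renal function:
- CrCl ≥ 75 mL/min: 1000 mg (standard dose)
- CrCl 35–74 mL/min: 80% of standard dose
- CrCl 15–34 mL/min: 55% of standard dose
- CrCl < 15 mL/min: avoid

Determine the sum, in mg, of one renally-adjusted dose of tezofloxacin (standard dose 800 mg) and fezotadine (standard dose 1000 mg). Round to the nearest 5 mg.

CrCl = (140 − 51) × 40.3 / (72 × 1.9) × 0.85 = 3586.7 / 136.80 × 0.85 ≈ 22.3 mL/min
CrCl ≈ 22 mL/min.
tezofloxacin: < 50 mL/min → 10% of 800 mg = 80 mg.
fezotadine: 15–34 mL/min → 55% of 1000 mg = 550 mg.
Total = 80 + 550 = 630 mg.

630 mg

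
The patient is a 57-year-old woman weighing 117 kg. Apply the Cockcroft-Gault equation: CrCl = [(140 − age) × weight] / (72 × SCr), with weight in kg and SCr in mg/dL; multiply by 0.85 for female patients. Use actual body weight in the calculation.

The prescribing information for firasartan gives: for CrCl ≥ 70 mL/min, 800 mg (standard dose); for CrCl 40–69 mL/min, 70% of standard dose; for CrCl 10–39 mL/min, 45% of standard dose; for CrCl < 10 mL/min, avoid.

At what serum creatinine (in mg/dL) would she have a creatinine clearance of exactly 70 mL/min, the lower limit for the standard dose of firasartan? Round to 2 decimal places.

1.64 mg/dL

Standard dose requires CrCl ≥ 70 mL/min.
Set (140 − 57) × 117 × 0.85 / (72 × SCr) = 70
SCr = (140 − 57) × 117 × 0.85 / (72 × 70) = 1.638 mg/dL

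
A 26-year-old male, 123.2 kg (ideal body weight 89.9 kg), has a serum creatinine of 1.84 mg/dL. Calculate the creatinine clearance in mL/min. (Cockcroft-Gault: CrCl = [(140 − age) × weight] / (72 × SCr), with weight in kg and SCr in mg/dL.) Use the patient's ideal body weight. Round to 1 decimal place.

CrCl = (140 − 26) × 89.9 / (72 × 1.84) = 10248.6 / 132.48 ≈ 77.4 mL/min

77.4 mL/min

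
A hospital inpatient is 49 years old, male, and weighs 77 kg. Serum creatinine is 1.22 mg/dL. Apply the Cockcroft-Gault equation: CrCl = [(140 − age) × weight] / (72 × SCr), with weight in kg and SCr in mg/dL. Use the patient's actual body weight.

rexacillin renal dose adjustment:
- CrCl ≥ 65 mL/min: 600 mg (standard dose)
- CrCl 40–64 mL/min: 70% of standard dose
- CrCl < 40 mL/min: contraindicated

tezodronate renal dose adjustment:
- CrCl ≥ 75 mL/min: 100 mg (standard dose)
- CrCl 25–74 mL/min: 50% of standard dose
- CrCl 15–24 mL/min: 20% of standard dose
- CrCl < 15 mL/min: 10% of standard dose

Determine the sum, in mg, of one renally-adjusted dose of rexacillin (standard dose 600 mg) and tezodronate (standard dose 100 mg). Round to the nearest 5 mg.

700 mg

CrCl = (140 − 49) × 77 / (72 × 1.22) = 7007.0 / 87.84 ≈ 79.8 mL/min
CrCl ≈ 80 mL/min.
rexacillin: ≥ 65 mL/min → 100% of 600 mg = 600 mg.
tezodronate: ≥ 75 mL/min → 100% of 100 mg = 100 mg.
Total = 600 + 100 = 700 mg.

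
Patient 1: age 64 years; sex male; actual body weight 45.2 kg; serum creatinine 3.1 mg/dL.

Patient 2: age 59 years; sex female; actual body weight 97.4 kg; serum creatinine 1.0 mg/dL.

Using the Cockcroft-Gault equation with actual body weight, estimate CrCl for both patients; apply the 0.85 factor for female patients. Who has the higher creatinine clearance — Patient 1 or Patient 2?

Patient 1: CrCl = (140 − 64) × 45.2 / (72 × 3.1) = 3435.2 / 223.20 ≈ 15.4 mL/min
Patient 2: CrCl = (140 − 59) × 97.4 / (72 × 1) × 0.85 = 7889.4 / 72.00 × 0.85 ≈ 93.1 mL/min
15.4 vs 93.1 mL/min → Patient 2 is higher.

Patient 2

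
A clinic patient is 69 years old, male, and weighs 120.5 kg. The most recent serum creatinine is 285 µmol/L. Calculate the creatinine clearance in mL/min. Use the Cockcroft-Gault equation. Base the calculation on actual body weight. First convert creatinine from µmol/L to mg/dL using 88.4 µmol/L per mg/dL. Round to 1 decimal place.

SCr = 285 / 88.4 = 3.224 mg/dL
CrCl = (140 − 69) × 120.5 / (72 × 3.224) = 8555.5 / 232.13 ≈ 36.9 mL/min

36.9 mL/min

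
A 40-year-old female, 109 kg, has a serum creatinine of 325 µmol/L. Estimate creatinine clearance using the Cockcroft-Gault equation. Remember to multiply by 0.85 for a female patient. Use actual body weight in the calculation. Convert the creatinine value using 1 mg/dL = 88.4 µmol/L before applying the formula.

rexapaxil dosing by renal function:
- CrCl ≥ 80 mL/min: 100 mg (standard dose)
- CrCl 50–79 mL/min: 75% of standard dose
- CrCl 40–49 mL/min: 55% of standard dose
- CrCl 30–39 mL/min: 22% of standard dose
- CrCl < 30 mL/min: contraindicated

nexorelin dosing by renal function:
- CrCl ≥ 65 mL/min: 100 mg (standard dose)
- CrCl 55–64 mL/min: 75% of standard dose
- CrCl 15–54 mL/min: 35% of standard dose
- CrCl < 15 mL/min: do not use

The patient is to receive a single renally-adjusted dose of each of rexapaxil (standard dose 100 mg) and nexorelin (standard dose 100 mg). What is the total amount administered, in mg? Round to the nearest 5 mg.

SCr = 325 / 88.4 = 3.676 mg/dL
CrCl = (140 − 40) × 109 / (72 × 3.676) × 0.85 = 10900.0 / 264.67 × 0.85 ≈ 35.0 mL/min
CrCl ≈ 35 mL/min.
rexapaxil: 30–39 mL/min → 22% of 100 mg = 22 mg.
nexorelin: 15–54 mL/min → 35% of 100 mg = 35 mg.
Total = 22 + 35 = 57 mg.

55 mg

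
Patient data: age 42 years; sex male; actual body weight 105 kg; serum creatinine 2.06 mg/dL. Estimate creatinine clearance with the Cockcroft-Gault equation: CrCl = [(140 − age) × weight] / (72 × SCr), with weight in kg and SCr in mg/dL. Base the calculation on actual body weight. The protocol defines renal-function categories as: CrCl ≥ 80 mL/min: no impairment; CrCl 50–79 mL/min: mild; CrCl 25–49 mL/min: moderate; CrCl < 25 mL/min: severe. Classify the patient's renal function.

CrCl = (140 − 42) × 105 / (72 × 2.06) = 10290.0 / 148.32 ≈ 69.4 mL/min
69 mL/min falls in the 'mild' range.

mild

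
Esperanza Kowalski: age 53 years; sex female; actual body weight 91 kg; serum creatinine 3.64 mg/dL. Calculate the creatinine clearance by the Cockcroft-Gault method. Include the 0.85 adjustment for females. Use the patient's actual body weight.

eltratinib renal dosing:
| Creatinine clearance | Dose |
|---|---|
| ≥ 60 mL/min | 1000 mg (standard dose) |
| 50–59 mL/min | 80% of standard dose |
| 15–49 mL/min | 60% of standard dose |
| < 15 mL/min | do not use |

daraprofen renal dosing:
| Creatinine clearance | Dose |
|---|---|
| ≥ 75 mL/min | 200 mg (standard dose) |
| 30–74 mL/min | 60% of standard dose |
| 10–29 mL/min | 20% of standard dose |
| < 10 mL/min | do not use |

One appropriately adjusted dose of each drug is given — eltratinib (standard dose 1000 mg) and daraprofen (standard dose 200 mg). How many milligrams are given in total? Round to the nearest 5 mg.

640 mg

CrCl = (140 − 53) × 91 / (72 × 3.64) × 0.85 = 7917.0 / 262.08 × 0.85 ≈ 25.7 mL/min
CrCl ≈ 26 mL/min.
eltratinib: 15–49 mL/min → 60% of 1000 mg = 600 mg.
daraprofen: 10–29 mL/min → 20% of 200 mg = 40 mg.
Total = 600 + 40 = 640 mg.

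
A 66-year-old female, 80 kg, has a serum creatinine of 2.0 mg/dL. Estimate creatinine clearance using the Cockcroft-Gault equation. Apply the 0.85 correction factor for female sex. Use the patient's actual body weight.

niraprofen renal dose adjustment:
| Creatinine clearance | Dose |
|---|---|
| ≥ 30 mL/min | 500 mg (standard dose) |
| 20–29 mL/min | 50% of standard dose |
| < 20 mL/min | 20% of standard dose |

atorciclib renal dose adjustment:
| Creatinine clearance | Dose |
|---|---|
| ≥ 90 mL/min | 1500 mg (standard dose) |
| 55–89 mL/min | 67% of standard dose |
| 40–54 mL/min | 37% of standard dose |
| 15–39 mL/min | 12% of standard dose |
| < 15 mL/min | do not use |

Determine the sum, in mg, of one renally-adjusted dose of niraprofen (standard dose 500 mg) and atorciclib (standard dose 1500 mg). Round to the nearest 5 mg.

680 mg

CrCl = (140 − 66) × 80 / (72 × 2) × 0.85 = 5920.0 / 144.00 × 0.85 ≈ 34.9 mL/min
CrCl ≈ 35 mL/min.
niraprofen: ≥ 30 mL/min → 100% of 500 mg = 500 mg.
atorciclib: 15–39 mL/min → 12% of 1500 mg = 180 mg.
Total = 500 + 180 = 680 mg.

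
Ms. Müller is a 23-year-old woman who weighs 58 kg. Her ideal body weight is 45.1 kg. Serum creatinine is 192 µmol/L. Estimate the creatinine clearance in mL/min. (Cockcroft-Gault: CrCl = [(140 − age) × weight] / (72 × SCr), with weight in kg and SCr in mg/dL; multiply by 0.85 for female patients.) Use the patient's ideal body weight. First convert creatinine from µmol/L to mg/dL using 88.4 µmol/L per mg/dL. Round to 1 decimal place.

28.7 mL/min

SCr = 192 / 88.4 = 2.172 mg/dL
CrCl = (140 − 23) × 45.1 / (72 × 2.172) × 0.85 = 5276.7 / 156.38 × 0.85 ≈ 28.7 mL/min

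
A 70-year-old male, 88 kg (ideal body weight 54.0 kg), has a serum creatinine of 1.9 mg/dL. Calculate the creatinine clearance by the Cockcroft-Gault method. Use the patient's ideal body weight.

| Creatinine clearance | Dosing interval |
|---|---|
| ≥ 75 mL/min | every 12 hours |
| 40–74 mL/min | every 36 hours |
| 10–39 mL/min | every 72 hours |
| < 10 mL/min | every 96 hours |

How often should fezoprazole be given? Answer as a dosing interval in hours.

every 72 hours

CrCl = (140 − 70) × 54 / (72 × 1.9) = 3780.0 / 136.80 ≈ 27.6 mL/min
CrCl ≈ 28 mL/min → bracket 10–39 mL/min → every 72 hours.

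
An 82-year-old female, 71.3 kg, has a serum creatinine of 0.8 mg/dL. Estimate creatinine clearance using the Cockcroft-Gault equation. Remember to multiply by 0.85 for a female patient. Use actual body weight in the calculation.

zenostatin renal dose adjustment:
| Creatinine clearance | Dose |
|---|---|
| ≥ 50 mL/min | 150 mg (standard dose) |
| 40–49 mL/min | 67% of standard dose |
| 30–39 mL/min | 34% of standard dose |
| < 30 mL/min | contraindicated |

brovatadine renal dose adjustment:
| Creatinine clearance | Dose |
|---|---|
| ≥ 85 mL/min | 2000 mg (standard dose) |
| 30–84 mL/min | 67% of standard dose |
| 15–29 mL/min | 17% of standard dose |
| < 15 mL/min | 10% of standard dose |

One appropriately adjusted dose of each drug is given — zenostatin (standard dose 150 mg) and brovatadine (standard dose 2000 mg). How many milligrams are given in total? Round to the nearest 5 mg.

CrCl = (140 − 82) × 71.3 / (72 × 0.8) × 0.85 = 4135.4 / 57.60 × 0.85 ≈ 61.0 mL/min
CrCl ≈ 61 mL/min.
zenostatin: ≥ 50 mL/min → 100% of 150 mg = 150 mg.
brovatadine: 30–84 mL/min → 67% of 2000 mg = 1340 mg.
Total = 150 + 1340 = 1490 mg.

1490 mg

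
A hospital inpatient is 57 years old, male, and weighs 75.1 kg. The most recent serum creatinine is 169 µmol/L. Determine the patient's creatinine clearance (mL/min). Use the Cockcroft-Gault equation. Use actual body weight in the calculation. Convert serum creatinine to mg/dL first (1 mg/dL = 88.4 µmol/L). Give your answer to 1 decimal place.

45.3 mL/min

SCr = 169 / 88.4 = 1.912 mg/dL
CrCl = (140 − 57) × 75.1 / (72 × 1.912) = 6233.3 / 137.66 ≈ 45.3 mL/min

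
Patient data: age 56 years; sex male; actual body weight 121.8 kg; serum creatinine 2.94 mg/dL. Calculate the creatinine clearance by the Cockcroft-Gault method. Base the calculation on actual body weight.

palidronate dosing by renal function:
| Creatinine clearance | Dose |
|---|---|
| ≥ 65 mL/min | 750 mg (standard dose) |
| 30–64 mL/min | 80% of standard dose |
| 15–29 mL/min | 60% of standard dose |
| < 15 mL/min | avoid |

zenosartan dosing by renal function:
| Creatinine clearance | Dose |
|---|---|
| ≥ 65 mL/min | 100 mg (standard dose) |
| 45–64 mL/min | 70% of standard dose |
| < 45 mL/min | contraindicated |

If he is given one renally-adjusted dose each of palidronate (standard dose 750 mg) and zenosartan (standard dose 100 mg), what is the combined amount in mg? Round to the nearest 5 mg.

CrCl = (140 − 56) × 121.8 / (72 × 2.94) = 10231.2 / 211.68 ≈ 48.3 mL/min
CrCl ≈ 48 mL/min.
palidronate: 30–64 mL/min → 80% of 750 mg = 600 mg.
zenosartan: 45–64 mL/min → 70% of 100 mg = 70 mg.
Total = 600 + 70 = 670 mg.

670 mg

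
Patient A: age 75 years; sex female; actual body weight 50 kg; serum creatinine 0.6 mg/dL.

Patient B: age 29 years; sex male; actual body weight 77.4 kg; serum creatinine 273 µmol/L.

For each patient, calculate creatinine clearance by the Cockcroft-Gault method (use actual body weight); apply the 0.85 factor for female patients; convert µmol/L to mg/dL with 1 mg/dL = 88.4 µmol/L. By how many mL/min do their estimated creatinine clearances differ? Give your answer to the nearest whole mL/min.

Patient A: CrCl = (140 − 75) × 50 / (72 × 0.6) × 0.85 = 3250.0 / 43.20 × 0.85 ≈ 63.9 mL/min
Patient B: SCr = 273 / 88.4 = 3.088 mg/dL
Patient B: CrCl = (140 − 29) × 77.4 / (72 × 3.088) = 8591.4 / 222.34 ≈ 38.6 mL/min
|63.9 − 38.6| = 25.3 mL/min

25 mL/min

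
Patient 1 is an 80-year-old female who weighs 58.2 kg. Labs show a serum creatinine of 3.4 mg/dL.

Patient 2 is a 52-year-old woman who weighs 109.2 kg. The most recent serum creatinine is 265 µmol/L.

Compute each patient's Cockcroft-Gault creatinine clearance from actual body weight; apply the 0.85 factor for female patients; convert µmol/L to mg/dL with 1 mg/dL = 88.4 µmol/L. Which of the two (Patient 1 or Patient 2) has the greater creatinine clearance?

Patient 1: CrCl = (140 − 80) × 58.2 / (72 × 3.4) × 0.85 = 3492.0 / 244.80 × 0.85 ≈ 12.1 mL/min
Patient 2: SCr = 265 / 88.4 = 2.998 mg/dL
Patient 2: CrCl = (140 − 52) × 109.2 / (72 × 2.998) × 0.85 = 9609.6 / 215.86 × 0.85 ≈ 37.8 mL/min
12.1 vs 37.8 mL/min → Patient 2 is higher.

Patient 2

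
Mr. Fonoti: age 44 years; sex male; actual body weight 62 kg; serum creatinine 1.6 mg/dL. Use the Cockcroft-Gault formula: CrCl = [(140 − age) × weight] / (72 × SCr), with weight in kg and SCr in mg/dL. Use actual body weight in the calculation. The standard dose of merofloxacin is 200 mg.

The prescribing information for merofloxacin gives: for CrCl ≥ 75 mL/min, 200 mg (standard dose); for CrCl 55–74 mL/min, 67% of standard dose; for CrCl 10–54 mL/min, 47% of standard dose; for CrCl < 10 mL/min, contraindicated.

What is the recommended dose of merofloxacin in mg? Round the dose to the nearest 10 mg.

90 mg

CrCl = (140 − 44) × 62 / (72 × 1.6) = 5952.0 / 115.20 ≈ 51.7 mL/min
CrCl ≈ 52 mL/min → bracket 10–54 mL/min.
47% of 200 mg = 94 mg → 90 mg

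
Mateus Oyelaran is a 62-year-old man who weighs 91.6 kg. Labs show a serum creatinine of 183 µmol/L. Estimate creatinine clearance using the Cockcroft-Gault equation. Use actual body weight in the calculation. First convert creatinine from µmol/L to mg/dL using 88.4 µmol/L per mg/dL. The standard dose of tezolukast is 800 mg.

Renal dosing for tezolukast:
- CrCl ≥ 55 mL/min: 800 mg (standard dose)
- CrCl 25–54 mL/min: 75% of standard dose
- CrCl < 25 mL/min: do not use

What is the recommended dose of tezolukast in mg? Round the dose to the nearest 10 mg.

SCr = 183 / 88.4 = 2.07 mg/dL
CrCl = (140 − 62) × 91.6 / (72 × 2.07) = 7144.8 / 149.04 ≈ 47.9 mL/min
CrCl ≈ 48 mL/min → bracket 25–54 mL/min.
75% of 800 mg = 600 mg

600 mg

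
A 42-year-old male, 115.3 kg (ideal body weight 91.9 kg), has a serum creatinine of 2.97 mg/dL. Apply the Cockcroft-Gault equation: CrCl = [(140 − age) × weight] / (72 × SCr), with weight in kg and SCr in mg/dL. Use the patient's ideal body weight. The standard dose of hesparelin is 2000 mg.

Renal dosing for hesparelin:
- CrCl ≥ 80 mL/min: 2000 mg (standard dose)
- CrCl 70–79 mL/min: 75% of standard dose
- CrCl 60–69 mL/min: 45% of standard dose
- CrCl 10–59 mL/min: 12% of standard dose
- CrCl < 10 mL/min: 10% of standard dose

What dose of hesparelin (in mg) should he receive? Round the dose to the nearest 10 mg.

CrCl = (140 − 42) × 91.9 / (72 × 2.97) = 9006.2 / 213.84 ≈ 42.1 mL/min
CrCl ≈ 42 mL/min → bracket 10–59 mL/min.
12% of 2000 mg = 240 mg

240 mg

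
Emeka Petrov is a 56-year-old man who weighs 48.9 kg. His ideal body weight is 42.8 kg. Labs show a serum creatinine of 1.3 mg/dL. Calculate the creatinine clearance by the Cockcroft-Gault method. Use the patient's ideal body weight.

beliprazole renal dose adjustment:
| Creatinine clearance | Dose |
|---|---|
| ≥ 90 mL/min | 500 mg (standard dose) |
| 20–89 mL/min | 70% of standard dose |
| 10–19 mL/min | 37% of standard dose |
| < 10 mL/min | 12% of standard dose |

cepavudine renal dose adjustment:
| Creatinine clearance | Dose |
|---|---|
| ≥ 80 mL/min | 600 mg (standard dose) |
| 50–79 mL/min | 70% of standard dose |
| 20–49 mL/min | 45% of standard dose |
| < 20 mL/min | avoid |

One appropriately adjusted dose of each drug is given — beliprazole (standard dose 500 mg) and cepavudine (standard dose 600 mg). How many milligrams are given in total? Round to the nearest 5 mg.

620 mg

CrCl = (140 − 56) × 42.8 / (72 × 1.3) = 3595.2 / 93.60 ≈ 38.4 mL/min
CrCl ≈ 38 mL/min.
beliprazole: 20–89 mL/min → 70% of 500 mg = 350 mg.
cepavudine: 20–49 mL/min → 45% of 600 mg = 270 mg.
Total = 350 + 270 = 620 mg.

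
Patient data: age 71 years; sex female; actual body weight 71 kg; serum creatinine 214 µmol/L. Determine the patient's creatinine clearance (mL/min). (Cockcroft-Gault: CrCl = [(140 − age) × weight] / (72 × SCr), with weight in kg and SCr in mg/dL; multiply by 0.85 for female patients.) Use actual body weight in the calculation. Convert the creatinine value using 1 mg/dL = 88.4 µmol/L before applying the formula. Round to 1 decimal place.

SCr = 214 / 88.4 = 2.421 mg/dL
CrCl = (140 − 71) × 71 / (72 × 2.421) × 0.85 = 4899.0 / 174.31 × 0.85 ≈ 23.9 mL/min

23.9 mL/min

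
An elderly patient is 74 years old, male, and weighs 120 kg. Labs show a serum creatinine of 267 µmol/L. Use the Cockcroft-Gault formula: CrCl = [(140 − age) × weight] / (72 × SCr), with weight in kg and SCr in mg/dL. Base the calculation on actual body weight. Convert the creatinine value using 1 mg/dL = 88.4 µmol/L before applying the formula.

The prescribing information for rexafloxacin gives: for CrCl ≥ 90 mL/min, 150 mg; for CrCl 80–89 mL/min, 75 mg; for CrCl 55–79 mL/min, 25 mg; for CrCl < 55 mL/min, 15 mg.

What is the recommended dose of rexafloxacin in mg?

15 mg

SCr = 267 / 88.4 = 3.02 mg/dL
CrCl = (140 − 74) × 120 / (72 × 3.02) = 7920.0 / 217.44 ≈ 36.4 mL/min
CrCl ≈ 36 mL/min → bracket < 55 mL/min.
Dose for this bracket: 15 mg.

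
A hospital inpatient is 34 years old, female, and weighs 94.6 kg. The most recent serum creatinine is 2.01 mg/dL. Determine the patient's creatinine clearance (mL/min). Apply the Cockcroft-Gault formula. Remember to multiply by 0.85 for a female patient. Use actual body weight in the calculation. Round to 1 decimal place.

58.9 mL/min

CrCl = (140 − 34) × 94.6 / (72 × 2.01) × 0.85 = 10027.6 / 144.72 × 0.85 ≈ 58.9 mL/min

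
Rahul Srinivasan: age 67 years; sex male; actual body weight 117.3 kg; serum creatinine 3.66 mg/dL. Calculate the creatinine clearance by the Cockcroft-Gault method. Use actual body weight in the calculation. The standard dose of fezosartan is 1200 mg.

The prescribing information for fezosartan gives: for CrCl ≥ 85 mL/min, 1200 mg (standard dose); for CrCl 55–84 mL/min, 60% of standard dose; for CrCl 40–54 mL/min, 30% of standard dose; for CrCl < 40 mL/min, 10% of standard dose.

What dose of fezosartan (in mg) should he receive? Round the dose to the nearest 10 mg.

120 mg

CrCl = (140 − 67) × 117.3 / (72 × 3.66) = 8562.9 / 263.52 ≈ 32.5 mL/min
CrCl ≈ 32 mL/min → bracket < 40 mL/min.
10% of 1200 mg = 120 mg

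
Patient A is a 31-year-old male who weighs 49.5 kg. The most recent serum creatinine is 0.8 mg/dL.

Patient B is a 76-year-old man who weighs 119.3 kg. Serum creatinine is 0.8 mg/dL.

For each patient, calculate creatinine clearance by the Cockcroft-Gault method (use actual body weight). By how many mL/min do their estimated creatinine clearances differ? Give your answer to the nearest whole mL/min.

39 mL/min

Patient A: CrCl = (140 − 31) × 49.5 / (72 × 0.8) = 5395.5 / 57.60 ≈ 93.7 mL/min
Patient B: CrCl = (140 − 76) × 119.3 / (72 × 0.8) = 7635.2 / 57.60 ≈ 132.6 mL/min
|93.7 − 132.6| = 38.9 mL/min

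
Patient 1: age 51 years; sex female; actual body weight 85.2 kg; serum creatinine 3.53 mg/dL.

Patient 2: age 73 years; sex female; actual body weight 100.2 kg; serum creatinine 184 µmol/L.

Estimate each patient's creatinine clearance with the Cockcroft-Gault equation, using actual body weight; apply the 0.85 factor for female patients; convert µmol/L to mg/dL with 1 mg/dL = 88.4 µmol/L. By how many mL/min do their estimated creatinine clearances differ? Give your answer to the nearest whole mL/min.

Patient 1: CrCl = (140 − 51) × 85.2 / (72 × 3.53) × 0.85 = 7582.8 / 254.16 × 0.85 ≈ 25.4 mL/min
Patient 2: SCr = 184 / 88.4 = 2.081 mg/dL
Patient 2: CrCl = (140 − 73) × 100.2 / (72 × 2.081) × 0.85 = 6713.4 / 149.83 × 0.85 ≈ 38.1 mL/min
|25.4 − 38.1| = 12.7 mL/min

13 mL/min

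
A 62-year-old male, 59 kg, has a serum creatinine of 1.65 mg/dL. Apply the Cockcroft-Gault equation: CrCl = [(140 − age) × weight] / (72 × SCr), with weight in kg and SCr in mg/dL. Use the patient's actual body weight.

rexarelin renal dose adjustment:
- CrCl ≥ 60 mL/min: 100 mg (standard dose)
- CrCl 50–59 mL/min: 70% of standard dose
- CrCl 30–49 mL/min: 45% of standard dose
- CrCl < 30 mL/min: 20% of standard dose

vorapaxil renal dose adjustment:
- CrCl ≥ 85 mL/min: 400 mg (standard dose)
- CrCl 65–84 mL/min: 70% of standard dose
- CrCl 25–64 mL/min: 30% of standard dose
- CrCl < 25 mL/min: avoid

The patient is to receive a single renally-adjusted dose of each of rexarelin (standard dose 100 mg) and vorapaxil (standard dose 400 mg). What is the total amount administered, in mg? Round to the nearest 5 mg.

165 mg

CrCl = (140 − 62) × 59 / (72 × 1.65) = 4602.0 / 118.80 ≈ 38.7 mL/min
CrCl ≈ 39 mL/min.
rexarelin: 30–49 mL/min → 45% of 100 mg = 45 mg.
vorapaxil: 25–64 mL/min → 30% of 400 mg = 120 mg.
Total = 45 + 120 = 165 mg.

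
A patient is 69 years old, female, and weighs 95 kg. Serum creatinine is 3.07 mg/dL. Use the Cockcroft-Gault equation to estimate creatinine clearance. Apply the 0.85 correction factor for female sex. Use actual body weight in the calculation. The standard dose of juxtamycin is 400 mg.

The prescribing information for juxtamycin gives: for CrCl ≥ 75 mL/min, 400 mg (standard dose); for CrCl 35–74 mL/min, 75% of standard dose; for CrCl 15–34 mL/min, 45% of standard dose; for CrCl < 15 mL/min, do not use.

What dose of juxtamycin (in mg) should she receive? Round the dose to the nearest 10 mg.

CrCl = (140 − 69) × 95 / (72 × 3.07) × 0.85 = 6745.0 / 221.04 × 0.85 ≈ 25.9 mL/min
CrCl ≈ 26 mL/min → bracket 15–34 mL/min.
45% of 400 mg = 180 mg

180 mg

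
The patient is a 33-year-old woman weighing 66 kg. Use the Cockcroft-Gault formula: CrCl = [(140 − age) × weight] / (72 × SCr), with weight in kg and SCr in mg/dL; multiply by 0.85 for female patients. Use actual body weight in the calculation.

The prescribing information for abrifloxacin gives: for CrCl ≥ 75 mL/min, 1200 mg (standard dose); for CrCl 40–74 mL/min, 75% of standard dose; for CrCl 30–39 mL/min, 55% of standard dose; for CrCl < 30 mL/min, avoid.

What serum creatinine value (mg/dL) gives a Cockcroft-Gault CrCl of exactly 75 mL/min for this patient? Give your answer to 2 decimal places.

Standard dose requires CrCl ≥ 75 mL/min.
Set (140 − 33) × 66 × 0.85 / (72 × SCr) = 75
SCr = (140 − 33) × 66 × 0.85 / (72 × 75) = 1.112 mg/dL

1.11 mg/dL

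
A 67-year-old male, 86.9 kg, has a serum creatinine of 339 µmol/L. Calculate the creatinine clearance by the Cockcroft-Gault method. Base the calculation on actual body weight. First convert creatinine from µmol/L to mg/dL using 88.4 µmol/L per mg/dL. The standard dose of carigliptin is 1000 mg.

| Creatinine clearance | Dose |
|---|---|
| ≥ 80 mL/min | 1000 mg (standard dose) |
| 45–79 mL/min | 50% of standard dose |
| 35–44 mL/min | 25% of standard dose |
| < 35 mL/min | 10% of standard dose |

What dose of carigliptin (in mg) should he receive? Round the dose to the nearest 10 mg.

SCr = 339 / 88.4 = 3.835 mg/dL
CrCl = (140 − 67) × 86.9 / (72 × 3.835) = 6343.7 / 276.12 ≈ 23.0 mL/min
CrCl ≈ 23 mL/min → bracket < 35 mL/min.
10% of 1000 mg = 100 mg

100 mg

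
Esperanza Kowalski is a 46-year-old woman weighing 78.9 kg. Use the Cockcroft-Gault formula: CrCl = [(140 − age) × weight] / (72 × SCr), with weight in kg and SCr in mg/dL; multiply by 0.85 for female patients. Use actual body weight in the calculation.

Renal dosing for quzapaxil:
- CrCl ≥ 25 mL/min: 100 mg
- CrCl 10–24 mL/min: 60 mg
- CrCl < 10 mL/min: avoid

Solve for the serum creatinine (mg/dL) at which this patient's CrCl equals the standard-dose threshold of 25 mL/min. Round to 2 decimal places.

3.50 mg/dL

Standard dose requires CrCl ≥ 25 mL/min.
Set (140 − 46) × 78.9 × 0.85 / (72 × SCr) = 25
SCr = (140 − 46) × 78.9 × 0.85 / (72 × 25) = 3.502 mg/dL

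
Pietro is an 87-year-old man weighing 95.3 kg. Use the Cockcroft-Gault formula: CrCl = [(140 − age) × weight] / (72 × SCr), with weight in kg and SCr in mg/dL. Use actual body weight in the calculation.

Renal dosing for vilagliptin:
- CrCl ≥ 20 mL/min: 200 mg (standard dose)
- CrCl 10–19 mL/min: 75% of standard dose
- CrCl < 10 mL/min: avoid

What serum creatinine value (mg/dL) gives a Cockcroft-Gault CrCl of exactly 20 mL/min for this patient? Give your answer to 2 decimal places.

3.51 mg/dL

Standard dose requires CrCl ≥ 20 mL/min.
Set (140 − 87) × 95.3 / (72 × SCr) = 20
SCr = (140 − 87) × 95.3 / (72 × 20) = 3.508 mg/dL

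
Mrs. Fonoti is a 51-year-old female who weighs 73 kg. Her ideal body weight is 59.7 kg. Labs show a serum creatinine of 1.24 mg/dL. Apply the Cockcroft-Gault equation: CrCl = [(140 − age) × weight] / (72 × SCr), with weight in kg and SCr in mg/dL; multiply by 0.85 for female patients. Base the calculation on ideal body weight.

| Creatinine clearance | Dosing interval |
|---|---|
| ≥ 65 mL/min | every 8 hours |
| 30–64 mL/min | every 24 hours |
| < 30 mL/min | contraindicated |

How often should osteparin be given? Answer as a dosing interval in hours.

CrCl = (140 − 51) × 59.7 / (72 × 1.24) × 0.85 = 5313.3 / 89.28 × 0.85 ≈ 50.6 mL/min
CrCl ≈ 51 mL/min → bracket 30–64 mL/min → every 24 hours.

every 24 hours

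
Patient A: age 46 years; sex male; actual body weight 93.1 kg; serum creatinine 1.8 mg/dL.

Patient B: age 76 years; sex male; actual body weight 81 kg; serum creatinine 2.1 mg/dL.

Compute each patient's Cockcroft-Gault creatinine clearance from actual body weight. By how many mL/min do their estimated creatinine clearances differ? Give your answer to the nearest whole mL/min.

33 mL/min

Patient A: CrCl = (140 − 46) × 93.1 / (72 × 1.8) = 8751.4 / 129.60 ≈ 67.5 mL/min
Patient B: CrCl = (140 − 76) × 81 / (72 × 2.1) = 5184.0 / 151.20 ≈ 34.3 mL/min
|67.5 − 34.3| = 33.2 mL/min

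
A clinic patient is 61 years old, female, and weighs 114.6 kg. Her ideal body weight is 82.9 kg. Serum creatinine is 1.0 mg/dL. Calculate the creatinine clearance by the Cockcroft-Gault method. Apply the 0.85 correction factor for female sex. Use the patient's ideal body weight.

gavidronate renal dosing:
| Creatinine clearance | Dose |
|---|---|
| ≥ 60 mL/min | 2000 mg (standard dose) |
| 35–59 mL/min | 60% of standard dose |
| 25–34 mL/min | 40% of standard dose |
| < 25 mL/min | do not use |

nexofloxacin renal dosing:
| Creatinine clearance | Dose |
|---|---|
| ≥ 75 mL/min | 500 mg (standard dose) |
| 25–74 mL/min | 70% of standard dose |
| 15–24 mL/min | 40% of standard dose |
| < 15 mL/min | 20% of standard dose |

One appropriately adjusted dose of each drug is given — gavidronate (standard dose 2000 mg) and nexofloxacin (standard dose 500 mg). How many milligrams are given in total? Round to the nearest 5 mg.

2500 mg

CrCl = (140 − 61) × 82.9 / (72 × 1) × 0.85 = 6549.1 / 72.00 × 0.85 ≈ 77.3 mL/min
CrCl ≈ 77 mL/min.
gavidronate: ≥ 60 mL/min → 100% of 2000 mg = 2000 mg.
nexofloxacin: ≥ 75 mL/min → 100% of 500 mg = 500 mg.
Total = 2000 + 500 = 2500 mg.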